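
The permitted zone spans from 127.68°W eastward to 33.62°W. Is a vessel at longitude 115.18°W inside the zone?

Yes

Band width going east from -127.68° to -33.62°: ((-33.62 − -127.68) mod 360) = 94.06°.
Offset of -115.18° east of the west edge: ((-115.18 − -127.68) mod 360) = 12.50°.
12.50° ≤ 94.06° ⇒ inside.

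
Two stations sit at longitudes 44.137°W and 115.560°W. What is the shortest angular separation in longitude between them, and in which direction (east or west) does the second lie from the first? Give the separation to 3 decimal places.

71.423° west

Raw difference: -115.560 − -44.137 = -71.423°.
Normalise into (−180°, 180°]: -71.423° stays -71.423°.
Negative ⇒ the second point lies to the west; separation 71.423°.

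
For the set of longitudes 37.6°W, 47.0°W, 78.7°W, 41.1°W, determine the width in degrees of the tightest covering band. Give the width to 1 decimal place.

41.1°

Sort the longitudes: -78.7°, -47.0°, -41.1°, -37.6°.
Eastward gaps between consecutive values (wrapping around): 31.7°, 5.9°, 3.5°, 318.9°.
Largest gap = 318.9° ⇒ minimal covering band is its complement: 360° − 318.9° = 41.1°.
Band runs from -78.7° eastward to -37.6°.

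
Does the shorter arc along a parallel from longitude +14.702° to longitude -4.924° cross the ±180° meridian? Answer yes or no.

No

Signed shortest Δλ = ((-4.924 − 14.702 + 180) mod 360) − 180 = -19.626°.
Going west by 19.626° from +14.702° reaches -4.924° without touching 180°.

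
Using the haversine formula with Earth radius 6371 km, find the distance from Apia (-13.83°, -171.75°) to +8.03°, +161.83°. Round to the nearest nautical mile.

2050 nmi

Δλ = 161.83 − -171.75 = 333.58°; wrapped into (−180°, 180°]: -26.42°.
Δφ = 8.03 − -13.83 = 21.86°.
a = sin²(Δφ/2) + cos φ₁ · cos φ₂ · sin²(Δλ/2) = 0.086162.
c = 2·atan2(√a, √(1−a)) = 0.59584 rad → d = 6371·c ≈ 3796.12 km ≈ 2049.74 nmi.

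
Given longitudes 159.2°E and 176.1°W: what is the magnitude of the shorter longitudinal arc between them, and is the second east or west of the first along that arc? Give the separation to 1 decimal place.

24.7° east

Raw difference: -176.1 − 159.2 = -335.3°.
Normalise into (−180°, 180°]: -335.3° + 360° = 24.7°.
Positive ⇒ the second point lies to the east; separation 24.7°.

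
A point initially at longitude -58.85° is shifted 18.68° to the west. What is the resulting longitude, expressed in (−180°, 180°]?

-77.53°

Start at -58.85°; shift −18.68° → -77.53°.
-77.53° already lies in (−180°, 180°].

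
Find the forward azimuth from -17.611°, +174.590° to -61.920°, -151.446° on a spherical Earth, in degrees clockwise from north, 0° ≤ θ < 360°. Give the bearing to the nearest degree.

Δλ = -151.446 − 174.590 = -326.036°; wrapped into (−180°, 180°]: 33.964°.
θ = atan2( sin Δλ · cos φ₂ , cos φ₁ · sin φ₂ − sin φ₁ · cos φ₂ · cos Δλ )
  = atan2(0.26297, -0.72282) = 160.008° → normalised to [0°, 360°): 160.008°.

160°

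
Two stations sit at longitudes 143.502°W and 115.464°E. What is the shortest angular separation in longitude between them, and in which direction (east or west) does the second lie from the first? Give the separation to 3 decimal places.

101.034° west

Raw difference: 115.464 − -143.502 = 258.966°.
Normalise into (−180°, 180°]: 258.966° − 360° = -101.034°.
Negative ⇒ the second point lies to the west; separation 101.034°.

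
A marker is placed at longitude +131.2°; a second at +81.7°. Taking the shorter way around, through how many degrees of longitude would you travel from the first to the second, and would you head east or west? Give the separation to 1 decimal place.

49.5° west

Raw difference: 81.7 − 131.2 = -49.5°.
Normalise into (−180°, 180°]: -49.5° stays -49.5°.
Negative ⇒ the second point lies to the west; separation 49.5°.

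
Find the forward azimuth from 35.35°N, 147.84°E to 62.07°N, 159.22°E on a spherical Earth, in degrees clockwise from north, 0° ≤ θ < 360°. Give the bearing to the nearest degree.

Δλ = 159.22 − 147.84 = 11.38°.
θ = atan2( sin Δλ · cos φ₂ , cos φ₁ · sin φ₂ − sin φ₁ · cos φ₂ · cos Δλ )
  = atan2(0.09242, 0.45496) = 11.483° → normalised to [0°, 360°): 11.483°.

11°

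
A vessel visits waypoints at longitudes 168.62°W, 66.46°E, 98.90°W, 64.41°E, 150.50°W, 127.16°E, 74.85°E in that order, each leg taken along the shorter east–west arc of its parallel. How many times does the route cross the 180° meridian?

Leg 1: -168.62° → +66.46°, shortest Δλ = -124.92° (west) — crosses 180°.
Leg 2: +66.46° → -98.90°, shortest Δλ = -165.36° (west) — does not cross 180°.
Leg 3: -98.90° → +64.41°, shortest Δλ = 163.31° (east) — does not cross 180°.
Leg 4: +64.41° → -150.50°, shortest Δλ = 145.09° (east) — crosses 180°.
Leg 5: -150.50° → +127.16°, shortest Δλ = -82.34° (west) — crosses 180°.
Leg 6: +127.16° → +74.85°, shortest Δλ = -52.31° (west) — does not cross 180°.
Total crossings: 3.

3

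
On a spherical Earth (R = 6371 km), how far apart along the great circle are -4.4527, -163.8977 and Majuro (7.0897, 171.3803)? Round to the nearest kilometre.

3029 km

Δλ = 171.3803 − -163.8977 = 335.2780°; wrapped into (−180°, 180°]: -24.7220°.
Δφ = 7.0897 − -4.4527 = 11.5424°.
a = sin²(Δφ/2) + cos φ₁ · cos φ₂ · sin²(Δλ/2) = 0.055450.
c = 2·atan2(√a, √(1−a)) = 0.47542 rad → d = 6371·c ≈ 3028.91 km.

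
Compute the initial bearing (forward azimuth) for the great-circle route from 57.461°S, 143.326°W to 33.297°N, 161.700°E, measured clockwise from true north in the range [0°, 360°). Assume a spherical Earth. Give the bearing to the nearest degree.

Δλ = 161.700 − -143.326 = 305.026°; wrapped into (−180°, 180°]: -54.974°.
θ = atan2( sin Δλ · cos φ₂ , cos φ₁ · sin φ₂ − sin φ₁ · cos φ₂ · cos Δλ )
  = atan2(-0.68446, 0.69970) = -44.369° → normalised to [0°, 360°): 315.631°.

316°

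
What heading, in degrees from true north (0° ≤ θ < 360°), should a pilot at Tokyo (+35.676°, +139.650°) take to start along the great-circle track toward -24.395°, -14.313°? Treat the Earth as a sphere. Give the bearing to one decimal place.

289.5°

Δλ = -14.313 − 139.650 = -153.963°.
θ = atan2( sin Δλ · cos φ₂ , cos φ₁ · sin φ₂ − sin φ₁ · cos φ₂ · cos Δλ )
  = atan2(-0.39976, 0.14172) = -70.480° → normalised to [0°, 360°): 289.520°.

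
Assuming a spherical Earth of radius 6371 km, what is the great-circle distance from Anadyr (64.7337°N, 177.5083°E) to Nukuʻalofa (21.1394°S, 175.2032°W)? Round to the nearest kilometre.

Δλ = -175.2032 − 177.5083 = -352.7115°; wrapped into (−180°, 180°]: 7.2885°.
Δφ = -21.1394 − 64.7337 = -85.8731°.
a = sin²(Δφ/2) + cos φ₁ · cos φ₂ · sin²(Δλ/2) = 0.465625.
c = 2·atan2(√a, √(1−a)) = 1.50199 rad → d = 6371·c ≈ 9569.20 km.

9569 km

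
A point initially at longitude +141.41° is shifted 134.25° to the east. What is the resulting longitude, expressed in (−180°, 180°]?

-84.34°

Start at +141.41°; shift +134.25° → +275.66°.
+275.66° lies outside (−180°, 180°]; subtract 360° → -84.34°.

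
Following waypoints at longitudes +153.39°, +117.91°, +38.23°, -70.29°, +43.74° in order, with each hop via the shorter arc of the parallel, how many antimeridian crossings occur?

0

Leg 1: +153.39° → +117.91°, shortest Δλ = -35.48° (west) — does not cross 180°.
Leg 2: +117.91° → +38.23°, shortest Δλ = -79.68° (west) — does not cross 180°.
Leg 3: +38.23° → -70.29°, shortest Δλ = -108.52° (west) — does not cross 180°.
Leg 4: -70.29° → +43.74°, shortest Δλ = 114.03° (east) — does not cross 180°.
Total crossings: 0.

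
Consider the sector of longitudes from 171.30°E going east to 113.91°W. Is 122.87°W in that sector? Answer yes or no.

Yes

Band width going east from +171.30° to -113.91°: ((-113.91 − 171.30) mod 360) = 74.79°.
Offset of -122.87° east of the west edge: ((-122.87 − 171.30) mod 360) = 65.83°.
65.83° ≤ 74.79° ⇒ inside.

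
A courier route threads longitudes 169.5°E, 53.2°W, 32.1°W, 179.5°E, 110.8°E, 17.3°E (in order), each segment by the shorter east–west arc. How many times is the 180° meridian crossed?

2

Leg 1: +169.5° → -53.2°, shortest Δλ = 137.3° (east) — crosses 180°.
Leg 2: -53.2° → -32.1°, shortest Δλ = 21.1° (east) — does not cross 180°.
Leg 3: -32.1° → +179.5°, shortest Δλ = -148.4° (west) — crosses 180°.
Leg 4: +179.5° → +110.8°, shortest Δλ = -68.7° (west) — does not cross 180°.
Leg 5: +110.8° → +17.3°, shortest Δλ = -93.5° (west) — does not cross 180°.
Total crossings: 2.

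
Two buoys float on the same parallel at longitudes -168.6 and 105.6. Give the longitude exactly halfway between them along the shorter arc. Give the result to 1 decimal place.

+148.5°

Signed shortest Δλ from -168.6° to +105.6° is -85.8°.
Midpoint longitude = -168.6° + (-85.8°)/2 = -168.6° − 42.9° = -211.5°.
Normalise into (−180°, 180°]: +148.5°.
(The naïve average (-168.6 + +105.6)/2 = -31.5° is on the wrong side of the globe.)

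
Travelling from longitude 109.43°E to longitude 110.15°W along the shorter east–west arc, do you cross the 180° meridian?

Yes

Naïve |-110.15 − 109.43| = 219.58° > 180°, so the shorter arc goes the other way round — across 180°.
Signed shortest Δλ = ((-110.15 − 109.43 + 180) mod 360) − 180 = 140.42°.
Going east by 140.42° from +109.43° passes through 180° before reaching -110.15°.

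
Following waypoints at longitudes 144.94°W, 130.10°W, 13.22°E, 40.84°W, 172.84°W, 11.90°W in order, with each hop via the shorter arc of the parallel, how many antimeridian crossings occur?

0

Leg 1: -144.94° → -130.10°, shortest Δλ = 14.84° (east) — does not cross 180°.
Leg 2: -130.10° → +13.22°, shortest Δλ = 143.32° (east) — does not cross 180°.
Leg 3: +13.22° → -40.84°, shortest Δλ = -54.06° (west) — does not cross 180°.
Leg 4: -40.84° → -172.84°, shortest Δλ = -132.0° (west) — does not cross 180°.
Leg 5: -172.84° → -11.90°, shortest Δλ = 160.94° (east) — does not cross 180°.
Total crossings: 0.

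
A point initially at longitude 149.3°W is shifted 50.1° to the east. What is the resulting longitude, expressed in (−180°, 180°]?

99.2°W

Start at -149.3°; shift +50.1° → -99.2°.
-99.2° already lies in (−180°, 180°].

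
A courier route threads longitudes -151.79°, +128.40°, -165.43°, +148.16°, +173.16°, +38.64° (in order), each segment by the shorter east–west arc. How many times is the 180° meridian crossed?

3

Leg 1: -151.79° → +128.40°, shortest Δλ = -79.81° (west) — crosses 180°.
Leg 2: +128.40° → -165.43°, shortest Δλ = 66.17° (east) — crosses 180°.
Leg 3: -165.43° → +148.16°, shortest Δλ = -46.41° (west) — crosses 180°.
Leg 4: +148.16° → +173.16°, shortest Δλ = 25.0° (east) — does not cross 180°.
Leg 5: +173.16° → +38.64°, shortest Δλ = -134.52° (west) — does not cross 180°.
Total crossings: 3.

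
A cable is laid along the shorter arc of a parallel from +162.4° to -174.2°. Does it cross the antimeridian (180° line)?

Yes

Naïve |-174.2 − 162.4| = 336.6° > 180°, so the shorter arc goes the other way round — across 180°.
Signed shortest Δλ = ((-174.2 − 162.4 + 180) mod 360) − 180 = 23.4°.
Going east by 23.4° from +162.4° passes through 180° before reaching -174.2°.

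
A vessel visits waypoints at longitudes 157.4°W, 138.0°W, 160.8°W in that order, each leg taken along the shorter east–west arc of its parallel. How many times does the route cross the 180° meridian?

0

Leg 1: -157.4° → -138.0°, shortest Δλ = 19.4° (east) — does not cross 180°.
Leg 2: -138.0° → -160.8°, shortest Δλ = -22.8° (west) — does not cross 180°.
Total crossings: 0.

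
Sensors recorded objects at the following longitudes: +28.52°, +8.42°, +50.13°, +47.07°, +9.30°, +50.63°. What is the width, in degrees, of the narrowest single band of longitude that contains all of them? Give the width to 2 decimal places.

Sort the longitudes: +8.42°, +9.30°, +28.52°, +47.07°, +50.13°, +50.63°.
Eastward gaps between consecutive values (wrapping around): 0.88°, 19.22°, 18.55°, 3.06°, 0.50°, 317.79°.
Largest gap = 317.79° ⇒ minimal covering band is its complement: 360° − 317.79° = 42.21°.
Band runs from +8.42° eastward to +50.63°.

42.21°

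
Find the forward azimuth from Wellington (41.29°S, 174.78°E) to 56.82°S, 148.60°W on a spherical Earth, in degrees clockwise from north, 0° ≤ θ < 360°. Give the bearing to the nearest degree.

Δλ = -148.60 − 174.78 = -323.38°; wrapped into (−180°, 180°]: 36.62°.
θ = atan2( sin Δλ · cos φ₂ , cos φ₁ · sin φ₂ − sin φ₁ · cos φ₂ · cos Δλ )
  = atan2(0.32645, -0.33903) = 136.083° → normalised to [0°, 360°): 136.083°.

136°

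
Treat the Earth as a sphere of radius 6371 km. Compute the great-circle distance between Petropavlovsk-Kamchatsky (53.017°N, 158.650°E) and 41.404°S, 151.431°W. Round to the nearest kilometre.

Δλ = -151.431 − 158.650 = -310.081°; wrapped into (−180°, 180°]: 49.919°.
Δφ = -41.404 − 53.017 = -94.421°.
a = sin²(Δφ/2) + cos φ₁ · cos φ₂ · sin²(Δλ/2) = 0.618889.
c = 2·atan2(√a, √(1−a)) = 1.81087 rad → d = 6371·c ≈ 11537.08 km.

11537 km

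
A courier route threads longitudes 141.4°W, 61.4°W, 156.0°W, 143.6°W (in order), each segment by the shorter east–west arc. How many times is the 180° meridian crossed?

Leg 1: -141.4° → -61.4°, shortest Δλ = 80.0° (east) — does not cross 180°.
Leg 2: -61.4° → -156.0°, shortest Δλ = -94.6° (west) — does not cross 180°.
Leg 3: -156.0° → -143.6°, shortest Δλ = 12.4° (east) — does not cross 180°.
Total crossings: 0.

0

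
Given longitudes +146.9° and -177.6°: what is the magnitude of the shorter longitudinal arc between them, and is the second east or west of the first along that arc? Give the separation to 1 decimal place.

Raw difference: -177.6 − 146.9 = -324.5°.
Normalise into (−180°, 180°]: -324.5° + 360° = 35.5°.
Positive ⇒ the second point lies to the east; separation 35.5°.

35.5° east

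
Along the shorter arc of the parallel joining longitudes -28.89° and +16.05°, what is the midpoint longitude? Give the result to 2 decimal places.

-6.42°

Signed shortest Δλ from -28.89° to +16.05° is +44.94°.
Midpoint longitude = -28.89° + (+44.94°)/2 = -28.89° + 22.47° = -6.42°.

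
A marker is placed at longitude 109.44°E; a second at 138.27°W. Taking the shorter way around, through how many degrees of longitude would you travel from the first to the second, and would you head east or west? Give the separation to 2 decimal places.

112.29° east

Raw difference: -138.27 − 109.44 = -247.71°.
Normalise into (−180°, 180°]: -247.71° + 360° = 112.29°.
Positive ⇒ the second point lies to the east; separation 112.29°.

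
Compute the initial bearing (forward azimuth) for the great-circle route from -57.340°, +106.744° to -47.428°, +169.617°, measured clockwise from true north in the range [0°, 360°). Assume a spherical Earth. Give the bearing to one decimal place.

Δλ = 169.617 − 106.744 = 62.873°.
θ = atan2( sin Δλ · cos φ₂ , cos φ₁ · sin φ₂ − sin φ₁ · cos φ₂ · cos Δλ )
  = atan2(0.60210, -0.13772) = 102.884° → normalised to [0°, 360°): 102.884°.

102.9°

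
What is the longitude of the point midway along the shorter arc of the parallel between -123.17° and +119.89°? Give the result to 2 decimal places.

Signed shortest Δλ from -123.17° to +119.89° is -116.94°.
Midpoint longitude = -123.17° + (-116.94°)/2 = -123.17° − 58.47° = -181.64°.
Normalise into (−180°, 180°]: +178.36°.
(The naïve average (-123.17 + +119.89)/2 = -1.64° is on the wrong side of the globe.)

+178.36°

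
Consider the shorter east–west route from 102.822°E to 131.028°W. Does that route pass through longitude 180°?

Yes

Naïve |-131.028 − 102.822| = 233.85° > 180°, so the shorter arc goes the other way round — across 180°.
Signed shortest Δλ = ((-131.028 − 102.822 + 180) mod 360) − 180 = 126.15°.
Going east by 126.15° from +102.822° passes through 180° before reaching -131.028°.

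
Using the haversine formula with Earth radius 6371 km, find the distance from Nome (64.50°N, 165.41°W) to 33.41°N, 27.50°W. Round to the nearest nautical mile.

4604 nmi

Δλ = -27.50 − -165.41 = 137.91°.
Δφ = 33.41 − 64.50 = -31.09°.
a = sin²(Δφ/2) + cos φ₁ · cos φ₂ · sin²(Δλ/2) = 0.384849.
c = 2·atan2(√a, √(1−a)) = 1.33841 rad → d = 6371·c ≈ 8527.00 km ≈ 4604.21 nmi.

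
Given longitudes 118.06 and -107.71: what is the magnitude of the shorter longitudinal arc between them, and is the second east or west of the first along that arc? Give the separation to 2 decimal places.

Raw difference: -107.71 − 118.06 = -225.77°.
Normalise into (−180°, 180°]: -225.77° + 360° = 134.23°.
Positive ⇒ the second point lies to the east; separation 134.23°.

134.23° east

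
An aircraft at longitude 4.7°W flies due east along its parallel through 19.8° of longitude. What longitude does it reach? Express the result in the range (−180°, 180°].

15.1°E

Start at -4.7°; shift +19.8° → +15.1°.
+15.1° already lies in (−180°, 180°].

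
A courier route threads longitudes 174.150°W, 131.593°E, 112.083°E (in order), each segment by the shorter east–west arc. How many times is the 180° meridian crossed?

1

Leg 1: -174.150° → +131.593°, shortest Δλ = -54.257° (west) — crosses 180°.
Leg 2: +131.593° → +112.083°, shortest Δλ = -19.51° (west) — does not cross 180°.
Total crossings: 1.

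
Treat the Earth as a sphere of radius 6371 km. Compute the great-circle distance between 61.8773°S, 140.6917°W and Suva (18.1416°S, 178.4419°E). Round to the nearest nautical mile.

3132 nmi

Δλ = 178.4419 − -140.6917 = 319.1336°; wrapped into (−180°, 180°]: -40.8664°.
Δφ = -18.1416 − -61.8773 = 43.7357°.
a = sin²(Δφ/2) + cos φ₁ · cos φ₂ · sin²(Δλ/2) = 0.193326.
c = 2·atan2(√a, √(1−a)) = 0.91050 rad → d = 6371·c ≈ 5800.82 km ≈ 3132.19 nmi.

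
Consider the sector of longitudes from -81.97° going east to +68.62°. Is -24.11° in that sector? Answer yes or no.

Band width going east from -81.97° to +68.62°: ((68.62 − -81.97) mod 360) = 150.59°.
Offset of -24.11° east of the west edge: ((-24.11 − -81.97) mod 360) = 57.86°.
57.86° ≤ 150.59° ⇒ inside.

Yes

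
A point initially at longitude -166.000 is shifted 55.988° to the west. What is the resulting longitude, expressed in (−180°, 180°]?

Start at -166.000°; shift −55.988° → -221.988°.
-221.988° lies outside (−180°, 180°]; add 360° → +138.012°.

+138.012°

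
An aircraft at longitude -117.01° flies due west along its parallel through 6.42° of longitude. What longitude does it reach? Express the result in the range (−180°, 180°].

-123.43°

Start at -117.01°; shift −6.42° → -123.43°.
-123.43° already lies in (−180°, 180°].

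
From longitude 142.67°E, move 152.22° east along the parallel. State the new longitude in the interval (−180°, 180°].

65.11°W

Start at +142.67°; shift +152.22° → +294.89°.
+294.89° lies outside (−180°, 180°]; subtract 360° → -65.11°.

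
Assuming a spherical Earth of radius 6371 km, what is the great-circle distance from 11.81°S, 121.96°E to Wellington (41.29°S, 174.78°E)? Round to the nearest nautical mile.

Δλ = 174.78 − 121.96 = 52.82°.
Δφ = -41.29 − -11.81 = -29.48°.
a = sin²(Δφ/2) + cos φ₁ · cos φ₂ · sin²(Δλ/2) = 0.210242.
c = 2·atan2(√a, √(1−a)) = 0.95266 rad → d = 6371·c ≈ 6069.41 km ≈ 3277.22 nmi.

3277 nmi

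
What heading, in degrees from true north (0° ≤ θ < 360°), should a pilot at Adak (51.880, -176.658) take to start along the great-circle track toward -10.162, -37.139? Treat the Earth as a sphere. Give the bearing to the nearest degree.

53°

Δλ = -37.139 − -176.658 = 139.519°.
θ = atan2( sin Δλ · cos φ₂ , cos φ₁ · sin φ₂ − sin φ₁ · cos φ₂ · cos Δλ )
  = atan2(0.63901, 0.48010) = 53.082° → normalised to [0°, 360°): 53.082°.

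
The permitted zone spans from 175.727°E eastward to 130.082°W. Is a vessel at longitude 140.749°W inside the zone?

Yes

Band width going east from +175.727° to -130.082°: ((-130.082 − 175.727) mod 360) = 54.191°.
Offset of -140.749° east of the west edge: ((-140.749 − 175.727) mod 360) = 43.524°.
43.524° ≤ 54.191° ⇒ inside.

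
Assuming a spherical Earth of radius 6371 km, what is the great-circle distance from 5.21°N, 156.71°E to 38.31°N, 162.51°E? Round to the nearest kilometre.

Δλ = 162.51 − 156.71 = 5.80°.
Δφ = 38.31 − 5.21 = 33.10°.
a = sin²(Δφ/2) + cos φ₁ · cos φ₂ · sin²(Δλ/2) = 0.083141.
c = 2·atan2(√a, √(1−a)) = 0.58499 rad → d = 6371·c ≈ 3726.96 km.

3727 km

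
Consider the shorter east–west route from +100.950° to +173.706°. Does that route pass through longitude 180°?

Signed shortest Δλ = ((173.706 − 100.950 + 180) mod 360) − 180 = 72.756°.
Going east by 72.756° from +100.950° reaches +173.706° without touching 180°.

No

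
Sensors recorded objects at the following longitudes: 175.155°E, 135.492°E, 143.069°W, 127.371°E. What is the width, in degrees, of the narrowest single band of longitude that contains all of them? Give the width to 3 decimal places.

Sort the longitudes: -143.069°, +127.371°, +135.492°, +175.155°.
Eastward gaps between consecutive values (wrapping around): 270.440°, 8.121°, 39.663°, 41.776°.
Largest gap = 270.440° ⇒ minimal covering band is its complement: 360° − 270.440° = 89.560°.
Band runs from +127.371° eastward to -143.069°, crossing the antimeridian.

89.560°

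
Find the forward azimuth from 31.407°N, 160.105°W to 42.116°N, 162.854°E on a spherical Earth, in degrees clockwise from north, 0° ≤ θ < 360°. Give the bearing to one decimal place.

Δλ = 162.854 − -160.105 = 322.959°; wrapped into (−180°, 180°]: -37.041°.
θ = atan2( sin Δλ · cos φ₂ , cos φ₁ · sin φ₂ − sin φ₁ · cos φ₂ · cos Δλ )
  = atan2(-0.44684, 0.26383) = -59.441° → normalised to [0°, 360°): 300.559°.

300.6°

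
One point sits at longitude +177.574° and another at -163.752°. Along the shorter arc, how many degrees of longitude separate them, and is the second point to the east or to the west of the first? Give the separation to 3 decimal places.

Raw difference: -163.752 − 177.574 = -341.326°.
Normalise into (−180°, 180°]: -341.326° + 360° = 18.674°.
Positive ⇒ the second point lies to the east; separation 18.674°.

18.674° east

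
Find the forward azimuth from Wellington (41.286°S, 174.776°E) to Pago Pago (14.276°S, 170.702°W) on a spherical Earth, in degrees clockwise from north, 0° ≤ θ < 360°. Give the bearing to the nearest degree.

29°

Δλ = -170.702 − 174.776 = -345.478°; wrapped into (−180°, 180°]: 14.522°.
θ = atan2( sin Δλ · cos φ₂ , cos φ₁ · sin φ₂ − sin φ₁ · cos φ₂ · cos Δλ )
  = atan2(0.24301, 0.43372) = 29.262° → normalised to [0°, 360°): 29.262°.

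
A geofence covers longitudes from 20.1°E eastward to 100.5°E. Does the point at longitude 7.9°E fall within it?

No

Band width going east from +20.1° to +100.5°: ((100.5 − 20.1) mod 360) = 80.4°.
Offset of +7.9° east of the west edge: ((7.9 − 20.1) mod 360) = 347.8°.
347.8° > 80.4° ⇒ outside.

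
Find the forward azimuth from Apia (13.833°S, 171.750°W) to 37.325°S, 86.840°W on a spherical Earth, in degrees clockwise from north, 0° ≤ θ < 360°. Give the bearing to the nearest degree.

126°

Δλ = -86.840 − -171.750 = 84.910°.
θ = atan2( sin Δλ · cos φ₂ , cos φ₁ · sin φ₂ − sin φ₁ · cos φ₂ · cos Δλ )
  = atan2(0.79207, -0.57188) = 125.830° → normalised to [0°, 360°): 125.830°.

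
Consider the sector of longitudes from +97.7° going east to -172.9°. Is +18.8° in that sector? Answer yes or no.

No

Band width going east from +97.7° to -172.9°: ((-172.9 − 97.7) mod 360) = 89.4°.
Offset of +18.8° east of the west edge: ((18.8 − 97.7) mod 360) = 281.1°.
281.1° > 89.4° ⇒ outside.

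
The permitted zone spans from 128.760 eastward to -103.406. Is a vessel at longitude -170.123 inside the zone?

Yes

Band width going east from +128.760° to -103.406°: ((-103.406 − 128.760) mod 360) = 127.834°.
Offset of -170.123° east of the west edge: ((-170.123 − 128.760) mod 360) = 61.117°.
61.117° ≤ 127.834° ⇒ inside.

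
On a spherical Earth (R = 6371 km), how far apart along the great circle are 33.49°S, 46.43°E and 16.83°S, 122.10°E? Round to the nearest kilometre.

7679 km

Δλ = 122.10 − 46.43 = 75.67°.
Δφ = -16.83 − -33.49 = 16.66°.
a = sin²(Δφ/2) + cos φ₁ · cos φ₂ · sin²(Δλ/2) = 0.321332.
c = 2·atan2(√a, √(1−a)) = 1.20538 rad → d = 6371·c ≈ 7679.49 km.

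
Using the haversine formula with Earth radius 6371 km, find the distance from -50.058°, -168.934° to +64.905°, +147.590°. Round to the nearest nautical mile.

Δλ = 147.590 − -168.934 = 316.524°; wrapped into (−180°, 180°]: -43.476°.
Δφ = 64.905 − -50.058 = 114.963°.
a = sin²(Δφ/2) + cos φ₁ · cos φ₂ · sin²(Δλ/2) = 0.748366.
c = 2·atan2(√a, √(1−a)) = 2.09063 rad → d = 6371·c ≈ 13319.38 km ≈ 7191.89 nmi.

7192 nmi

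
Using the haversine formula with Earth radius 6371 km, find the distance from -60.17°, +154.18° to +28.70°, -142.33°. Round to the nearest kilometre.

Δλ = -142.33 − 154.18 = -296.51°; wrapped into (−180°, 180°]: 63.49°.
Δφ = 28.70 − -60.17 = 88.87°.
a = sin²(Δφ/2) + cos φ₁ · cos φ₂ · sin²(Δλ/2) = 0.610922.
c = 2·atan2(√a, √(1−a)) = 1.79450 rad → d = 6371·c ≈ 11432.77 km.

11433 km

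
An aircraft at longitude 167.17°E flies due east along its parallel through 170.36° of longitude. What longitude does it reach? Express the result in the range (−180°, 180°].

Start at +167.17°; shift +170.36° → +337.53°.
+337.53° lies outside (−180°, 180°]; subtract 360° → -22.47°.

22.47°W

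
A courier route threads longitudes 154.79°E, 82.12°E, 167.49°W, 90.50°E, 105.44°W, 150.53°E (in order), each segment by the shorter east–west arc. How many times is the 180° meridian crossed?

4

Leg 1: +154.79° → +82.12°, shortest Δλ = -72.67° (west) — does not cross 180°.
Leg 2: +82.12° → -167.49°, shortest Δλ = 110.39° (east) — crosses 180°.
Leg 3: -167.49° → +90.50°, shortest Δλ = -102.01° (west) — crosses 180°.
Leg 4: +90.50° → -105.44°, shortest Δλ = 164.06° (east) — crosses 180°.
Leg 5: -105.44° → +150.53°, shortest Δλ = -104.03° (west) — crosses 180°.
Total crossings: 4.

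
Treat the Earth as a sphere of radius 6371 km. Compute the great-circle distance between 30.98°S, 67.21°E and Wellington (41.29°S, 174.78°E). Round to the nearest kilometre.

Δλ = 174.78 − 67.21 = 107.57°.
Δφ = -41.29 − -30.98 = -10.31°.
a = sin²(Δφ/2) + cos φ₁ · cos φ₂ · sin²(Δλ/2) = 0.427401.
c = 2·atan2(√a, √(1−a)) = 1.42508 rad → d = 6371·c ≈ 9079.21 km.

9079 km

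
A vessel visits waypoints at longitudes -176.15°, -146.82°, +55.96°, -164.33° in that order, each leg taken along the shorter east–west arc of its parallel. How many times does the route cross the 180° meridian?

Leg 1: -176.15° → -146.82°, shortest Δλ = 29.33° (east) — does not cross 180°.
Leg 2: -146.82° → +55.96°, shortest Δλ = -157.22° (west) — crosses 180°.
Leg 3: +55.96° → -164.33°, shortest Δλ = 139.71° (east) — crosses 180°.
Total crossings: 2.

2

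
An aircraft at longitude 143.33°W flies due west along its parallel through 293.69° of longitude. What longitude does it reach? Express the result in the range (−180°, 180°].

77.02°W

Start at -143.33°; shift −293.69° → -437.02°.
-437.02° lies outside (−180°, 180°]; add 360° → -77.02°.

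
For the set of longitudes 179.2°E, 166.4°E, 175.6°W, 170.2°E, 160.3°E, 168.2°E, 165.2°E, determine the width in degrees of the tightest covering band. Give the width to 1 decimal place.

24.1°

Sort the longitudes: -175.6°, +160.3°, +165.2°, +166.4°, +168.2°, +170.2°, +179.2°.
Eastward gaps between consecutive values (wrapping around): 335.9°, 4.9°, 1.2°, 1.8°, 2.0°, 9.0°, 5.2°.
Largest gap = 335.9° ⇒ minimal covering band is its complement: 360° − 335.9° = 24.1°.
Band runs from +160.3° eastward to -175.6°, crossing the antimeridian.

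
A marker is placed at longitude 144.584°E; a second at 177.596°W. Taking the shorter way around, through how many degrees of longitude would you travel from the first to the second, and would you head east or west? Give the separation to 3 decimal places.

Raw difference: -177.596 − 144.584 = -322.18°.
Normalise into (−180°, 180°]: -322.18° + 360° = 37.82°.
Positive ⇒ the second point lies to the east; separation 37.820°.

37.820° east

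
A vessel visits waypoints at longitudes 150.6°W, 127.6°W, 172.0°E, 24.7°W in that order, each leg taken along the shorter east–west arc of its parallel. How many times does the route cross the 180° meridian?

Leg 1: -150.6° → -127.6°, shortest Δλ = 23.0° (east) — does not cross 180°.
Leg 2: -127.6° → +172.0°, shortest Δλ = -60.4° (west) — crosses 180°.
Leg 3: +172.0° → -24.7°, shortest Δλ = 163.3° (east) — crosses 180°.
Total crossings: 2.

2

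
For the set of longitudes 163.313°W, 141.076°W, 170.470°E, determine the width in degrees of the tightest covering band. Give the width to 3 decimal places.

48.454°

Sort the longitudes: -163.313°, -141.076°, +170.470°.
Eastward gaps between consecutive values (wrapping around): 22.237°, 311.546°, 26.217°.
Largest gap = 311.546° ⇒ minimal covering band is its complement: 360° − 311.546° = 48.454°.
Band runs from +170.470° eastward to -141.076°, crossing the antimeridian.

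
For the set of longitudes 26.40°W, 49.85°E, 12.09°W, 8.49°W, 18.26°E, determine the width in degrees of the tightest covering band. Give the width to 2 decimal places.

76.25°

Sort the longitudes: -26.40°, -12.09°, -8.49°, +18.26°, +49.85°.
Eastward gaps between consecutive values (wrapping around): 14.31°, 3.60°, 26.75°, 31.59°, 283.75°.
Largest gap = 283.75° ⇒ minimal covering band is its complement: 360° − 283.75° = 76.25°.
Band runs from -26.40° eastward to +49.85°.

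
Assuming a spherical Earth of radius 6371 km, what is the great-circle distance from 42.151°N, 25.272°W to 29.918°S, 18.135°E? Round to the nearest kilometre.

Δλ = 18.135 − -25.272 = 43.407°.
Δφ = -29.918 − 42.151 = -72.069°.
a = sin²(Δφ/2) + cos φ₁ · cos φ₂ · sin²(Δλ/2) = 0.433940.
c = 2·atan2(√a, √(1−a)) = 1.43829 rad → d = 6371·c ≈ 9163.34 km.

9163 km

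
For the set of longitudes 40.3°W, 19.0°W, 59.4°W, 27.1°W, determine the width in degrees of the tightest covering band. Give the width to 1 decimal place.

40.4°

Sort the longitudes: -59.4°, -40.3°, -27.1°, -19.0°.
Eastward gaps between consecutive values (wrapping around): 19.1°, 13.2°, 8.1°, 319.6°.
Largest gap = 319.6° ⇒ minimal covering band is its complement: 360° − 319.6° = 40.4°.
Band runs from -59.4° eastward to -19.0°.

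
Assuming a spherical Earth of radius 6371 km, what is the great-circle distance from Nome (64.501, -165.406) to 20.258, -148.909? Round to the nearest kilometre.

5070 km

Δλ = -148.909 − -165.406 = 16.497°.
Δφ = 20.258 − 64.501 = -44.243°.
a = sin²(Δφ/2) + cos φ₁ · cos φ₂ · sin²(Δλ/2) = 0.150119.
c = 2·atan2(√a, √(1−a)) = 0.79573 rad → d = 6371·c ≈ 5069.61 km.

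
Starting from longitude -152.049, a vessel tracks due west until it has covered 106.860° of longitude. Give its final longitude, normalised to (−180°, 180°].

+101.091°

Start at -152.049°; shift −106.860° → -258.909°.
-258.909° lies outside (−180°, 180°]; add 360° → +101.091°.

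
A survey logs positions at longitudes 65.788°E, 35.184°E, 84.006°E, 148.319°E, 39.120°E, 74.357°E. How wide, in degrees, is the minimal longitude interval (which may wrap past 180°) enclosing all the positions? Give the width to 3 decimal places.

113.135°

Sort the longitudes: +35.184°, +39.120°, +65.788°, +74.357°, +84.006°, +148.319°.
Eastward gaps between consecutive values (wrapping around): 3.936°, 26.668°, 8.569°, 9.649°, 64.313°, 246.865°.
Largest gap = 246.865° ⇒ minimal covering band is its complement: 360° − 246.865° = 113.135°.
Band runs from +35.184° eastward to +148.319°.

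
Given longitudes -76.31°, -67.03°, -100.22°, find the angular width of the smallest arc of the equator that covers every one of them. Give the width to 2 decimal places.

Sort the longitudes: -100.22°, -76.31°, -67.03°.
Eastward gaps between consecutive values (wrapping around): 23.91°, 9.28°, 326.81°.
Largest gap = 326.81° ⇒ minimal covering band is its complement: 360° − 326.81° = 33.19°.
Band runs from -100.22° eastward to -67.03°.

33.19°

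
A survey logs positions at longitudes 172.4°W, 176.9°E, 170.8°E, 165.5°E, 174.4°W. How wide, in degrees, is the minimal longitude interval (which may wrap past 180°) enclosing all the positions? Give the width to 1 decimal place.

22.1°

Sort the longitudes: -174.4°, -172.4°, +165.5°, +170.8°, +176.9°.
Eastward gaps between consecutive values (wrapping around): 2.0°, 337.9°, 5.3°, 6.1°, 8.7°.
Largest gap = 337.9° ⇒ minimal covering band is its complement: 360° − 337.9° = 22.1°.
Band runs from +165.5° eastward to -172.4°, crossing the antimeridian.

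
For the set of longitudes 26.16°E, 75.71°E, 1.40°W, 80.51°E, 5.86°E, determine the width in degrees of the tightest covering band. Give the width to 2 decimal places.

Sort the longitudes: -1.40°, +5.86°, +26.16°, +75.71°, +80.51°.
Eastward gaps between consecutive values (wrapping around): 7.26°, 20.30°, 49.55°, 4.80°, 278.09°.
Largest gap = 278.09° ⇒ minimal covering band is its complement: 360° − 278.09° = 81.91°.
Band runs from -1.40° eastward to +80.51°.

81.91°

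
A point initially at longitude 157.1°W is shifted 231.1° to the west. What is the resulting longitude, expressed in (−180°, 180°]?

28.2°W

Start at -157.1°; shift −231.1° → -388.2°.
-388.2° lies outside (−180°, 180°]; add 360° → -28.2°.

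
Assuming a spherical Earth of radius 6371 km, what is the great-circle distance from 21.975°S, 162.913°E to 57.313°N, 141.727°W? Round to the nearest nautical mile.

Δλ = -141.727 − 162.913 = -304.640°; wrapped into (−180°, 180°]: 55.360°.
Δφ = 57.313 − -21.975 = 79.288°.
a = sin²(Δφ/2) + cos φ₁ · cos φ₂ · sin²(Δλ/2) = 0.515135.
c = 2·atan2(√a, √(1−a)) = 1.60107 rad → d = 6371·c ≈ 10200.42 km ≈ 5507.79 nmi.

5508 nmi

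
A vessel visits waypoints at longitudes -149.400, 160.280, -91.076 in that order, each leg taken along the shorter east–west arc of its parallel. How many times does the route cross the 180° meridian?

2

Leg 1: -149.400° → +160.280°, shortest Δλ = -50.32° (west) — crosses 180°.
Leg 2: +160.280° → -91.076°, shortest Δλ = 108.644° (east) — crosses 180°.
Total crossings: 2.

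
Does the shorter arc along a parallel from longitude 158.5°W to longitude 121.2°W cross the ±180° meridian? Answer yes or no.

No

Signed shortest Δλ = ((-121.2 − -158.5 + 180) mod 360) − 180 = 37.3°.
Going east by 37.3° from -158.5° reaches -121.2° without touching 180°.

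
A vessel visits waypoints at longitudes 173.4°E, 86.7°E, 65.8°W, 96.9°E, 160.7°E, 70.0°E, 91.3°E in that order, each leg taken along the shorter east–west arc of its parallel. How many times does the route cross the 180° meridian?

0

Leg 1: +173.4° → +86.7°, shortest Δλ = -86.7° (west) — does not cross 180°.
Leg 2: +86.7° → -65.8°, shortest Δλ = -152.5° (west) — does not cross 180°.
Leg 3: -65.8° → +96.9°, shortest Δλ = 162.7° (east) — does not cross 180°.
Leg 4: +96.9° → +160.7°, shortest Δλ = 63.8° (east) — does not cross 180°.
Leg 5: +160.7° → +70.0°, shortest Δλ = -90.7° (west) — does not cross 180°.
Leg 6: +70.0° → +91.3°, shortest Δλ = 21.3° (east) — does not cross 180°.
Total crossings: 0.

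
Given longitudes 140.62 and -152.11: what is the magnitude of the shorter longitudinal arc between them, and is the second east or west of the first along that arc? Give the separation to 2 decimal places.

Raw difference: -152.11 − 140.62 = -292.73°.
Normalise into (−180°, 180°]: -292.73° + 360° = 67.27°.
Positive ⇒ the second point lies to the east; separation 67.27°.

67.27° east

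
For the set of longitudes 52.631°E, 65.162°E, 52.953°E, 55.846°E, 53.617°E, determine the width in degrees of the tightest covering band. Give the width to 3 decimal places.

Sort the longitudes: +52.631°, +52.953°, +53.617°, +55.846°, +65.162°.
Eastward gaps between consecutive values (wrapping around): 0.322°, 0.664°, 2.229°, 9.316°, 347.469°.
Largest gap = 347.469° ⇒ minimal covering band is its complement: 360° − 347.469° = 12.531°.
Band runs from +52.631° eastward to +65.162°.

12.531°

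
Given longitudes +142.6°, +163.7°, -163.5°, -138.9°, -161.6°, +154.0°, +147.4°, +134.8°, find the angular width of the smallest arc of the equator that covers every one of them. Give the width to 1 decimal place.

86.3°

Sort the longitudes: -163.5°, -161.6°, -138.9°, +134.8°, +142.6°, +147.4°, +154.0°, +163.7°.
Eastward gaps between consecutive values (wrapping around): 1.9°, 22.7°, 273.7°, 7.8°, 4.8°, 6.6°, 9.7°, 32.8°.
Largest gap = 273.7° ⇒ minimal covering band is its complement: 360° − 273.7° = 86.3°.
Band runs from +134.8° eastward to -138.9°, crossing the antimeridian.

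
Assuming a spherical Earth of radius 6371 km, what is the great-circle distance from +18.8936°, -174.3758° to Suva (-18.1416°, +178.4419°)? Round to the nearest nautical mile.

Δλ = 178.4419 − -174.3758 = 352.8177°; wrapped into (−180°, 180°]: -7.1823°.
Δφ = -18.1416 − 18.8936 = -37.0352°.
a = sin²(Δφ/2) + cos φ₁ · cos φ₂ · sin²(Δλ/2) = 0.104395.
c = 2·atan2(√a, √(1−a)) = 0.65801 rad → d = 6371·c ≈ 4192.18 km ≈ 2263.60 nmi.

2264 nmi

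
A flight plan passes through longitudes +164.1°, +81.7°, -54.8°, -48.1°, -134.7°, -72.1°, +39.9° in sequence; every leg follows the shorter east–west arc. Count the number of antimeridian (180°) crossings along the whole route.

Leg 1: +164.1° → +81.7°, shortest Δλ = -82.4° (west) — does not cross 180°.
Leg 2: +81.7° → -54.8°, shortest Δλ = -136.5° (west) — does not cross 180°.
Leg 3: -54.8° → -48.1°, shortest Δλ = 6.7° (east) — does not cross 180°.
Leg 4: -48.1° → -134.7°, shortest Δλ = -86.6° (west) — does not cross 180°.
Leg 5: -134.7° → -72.1°, shortest Δλ = 62.6° (east) — does not cross 180°.
Leg 6: -72.1° → +39.9°, shortest Δλ = 112.0° (east) — does not cross 180°.
Total crossings: 0.

0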